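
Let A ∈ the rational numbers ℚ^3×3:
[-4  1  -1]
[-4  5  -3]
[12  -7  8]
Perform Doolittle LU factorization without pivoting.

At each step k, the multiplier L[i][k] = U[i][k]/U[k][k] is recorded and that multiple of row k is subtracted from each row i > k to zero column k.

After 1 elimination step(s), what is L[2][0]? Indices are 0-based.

Step 1: pivot at (0,0) is -4.
  row1 ← row1 − (1)·row0  ⇒  L[1][0]=1, U row1=(0, 4, -2)
  row2 ← row2 − (-3)·row0  ⇒  L[2][0]=-3, U row2=(0, -4, 5)

L[2][0] = -3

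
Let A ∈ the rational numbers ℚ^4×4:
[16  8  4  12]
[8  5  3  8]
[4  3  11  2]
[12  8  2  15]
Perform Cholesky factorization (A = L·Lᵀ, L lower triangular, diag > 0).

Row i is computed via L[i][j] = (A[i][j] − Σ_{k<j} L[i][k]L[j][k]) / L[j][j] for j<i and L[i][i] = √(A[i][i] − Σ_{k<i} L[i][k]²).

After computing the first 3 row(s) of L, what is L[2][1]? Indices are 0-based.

Step 1: L[0][0] = √(16) = 4.
  L[1][0] = (8) / L[0][0] = 2.
Step 2: L[1][1] = √(1) = 1.
  L[2][0] = (4) / L[0][0] = 1.
  L[2][1] = (1) / L[1][1] = 1.
Step 3: L[2][2] = √(9) = 3.

L[2][1] = 1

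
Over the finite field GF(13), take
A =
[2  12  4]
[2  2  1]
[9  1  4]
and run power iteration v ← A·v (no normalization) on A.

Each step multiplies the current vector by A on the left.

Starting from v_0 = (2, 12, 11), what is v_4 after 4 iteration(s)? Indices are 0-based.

v_0 = (2, 12, 11).
v_1 = A·v_0 = (10, 0, 9).
v_2 = A·v_1 = (4, 3, 9).
v_3 = A·v_2 = (2, 10, 10).
v_4 = A·v_3 = (8, 8, 3).

v_4 = (8, 8, 3)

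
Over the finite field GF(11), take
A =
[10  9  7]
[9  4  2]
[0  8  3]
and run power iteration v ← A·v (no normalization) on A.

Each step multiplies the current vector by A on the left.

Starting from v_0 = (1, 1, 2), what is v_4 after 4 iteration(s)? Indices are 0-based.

v_0 = (1, 1, 2).
v_1 = A·v_0 = (0, 6, 3).
v_2 = A·v_1 = (9, 8, 2).
v_3 = A·v_2 = (0, 7, 4).
v_4 = A·v_3 = (3, 3, 2).

v_4 = (3, 3, 2)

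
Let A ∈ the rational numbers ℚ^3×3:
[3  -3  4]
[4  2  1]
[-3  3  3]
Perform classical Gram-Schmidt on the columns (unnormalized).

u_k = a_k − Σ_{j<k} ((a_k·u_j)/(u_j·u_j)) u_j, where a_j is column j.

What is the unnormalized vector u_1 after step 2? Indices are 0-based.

Step 1: u_0 = a_0 = (3, 4, -3).
Step 2: u_1 = a_1 − (-5/17)·u_0 = (-36/17, 54/17, 36/17).

u_1 = (-36/17, 54/17, 36/17)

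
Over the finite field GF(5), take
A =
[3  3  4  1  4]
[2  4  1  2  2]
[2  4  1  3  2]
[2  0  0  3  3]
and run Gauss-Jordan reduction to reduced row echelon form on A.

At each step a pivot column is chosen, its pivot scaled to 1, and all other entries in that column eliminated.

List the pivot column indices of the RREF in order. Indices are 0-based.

pivot columns: 0, 1, 2, 3

[1] R0 /= 3  ⇒  (1, 1, 3, 2, 3)
     R1 -= 2·R0  ⇒  (0, 2, 0, 3, 1)
     R2 -= 2·R0  ⇒  (0, 2, 0, 4, 1)
     R3 -= 2·R0  ⇒  (0, 3, 4, 4, 2)
[2] R1 /= 2  ⇒  (0, 1, 0, 4, 3)
     R0 -= 1·R1  ⇒  (1, 0, 3, 3, 0)
     R2 -= 2·R1  ⇒  (0, 0, 0, 1, 0)
     R3 -= 3·R1  ⇒  (0, 0, 4, 2, 3)
[3] R2 <-> R3
[3] R2 /= 4  ⇒  (0, 0, 1, 3, 2)
     R0 -= 3·R2  ⇒  (1, 0, 0, 4, 4)
[4] R3 /= 1  ⇒  (0, 0, 0, 1, 0)
     R0 -= 4·R3  ⇒  (1, 0, 0, 0, 4)
     R1 -= 4·R3  ⇒  (0, 1, 0, 0, 3)
     R2 -= 3·R3  ⇒  (0, 0, 1, 0, 2)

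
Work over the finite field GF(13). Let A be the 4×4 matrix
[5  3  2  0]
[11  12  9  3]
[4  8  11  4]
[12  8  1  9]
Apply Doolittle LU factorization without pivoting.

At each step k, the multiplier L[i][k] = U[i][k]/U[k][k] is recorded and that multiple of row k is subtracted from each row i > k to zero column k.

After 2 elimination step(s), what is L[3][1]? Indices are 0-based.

k=0: U[0][0]=5
  eliminate (1,0): mult=10, new row 1: (0, 8, 2, 3); set L[1][0]=10
  eliminate (2,0): mult=6, new row 2: (0, 3, 12, 4); set L[2][0]=6
  eliminate (3,0): mult=5, new row 3: (0, 6, 4, 9); set L[3][0]=5
k=1: U[1][1]=8
  eliminate (2,1): mult=2, new row 2: (0, 0, 8, 11); set L[2][1]=2
  eliminate (3,1): mult=4, new row 3: (0, 0, 9, 10); set L[3][1]=4

L[3][1] = 4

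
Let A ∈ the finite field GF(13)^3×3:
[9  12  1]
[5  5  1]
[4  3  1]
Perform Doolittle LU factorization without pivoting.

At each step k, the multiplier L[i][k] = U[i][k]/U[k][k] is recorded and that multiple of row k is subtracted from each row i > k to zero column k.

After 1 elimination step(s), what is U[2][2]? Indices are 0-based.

U[2][2] = 2

Step 1: pivot at (0,0) is 9.
  row1 ← row1 − (2)·row0  ⇒  L[1][0]=2, U row1=(0, 7, 12)
  row2 ← row2 − (12)·row0  ⇒  L[2][0]=12, U row2=(0, 2, 2)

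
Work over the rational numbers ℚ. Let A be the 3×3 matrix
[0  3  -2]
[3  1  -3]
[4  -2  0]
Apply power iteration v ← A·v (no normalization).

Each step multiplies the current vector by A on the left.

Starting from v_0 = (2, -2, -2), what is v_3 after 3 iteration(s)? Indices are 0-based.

v_3 = (-40, 70, 88)

v_0 = (2, -2, -2).
v_1 = A·v_0 = (-2, 10, 12).
v_2 = A·v_1 = (6, -32, -28).
v_3 = A·v_2 = (-40, 70, 88).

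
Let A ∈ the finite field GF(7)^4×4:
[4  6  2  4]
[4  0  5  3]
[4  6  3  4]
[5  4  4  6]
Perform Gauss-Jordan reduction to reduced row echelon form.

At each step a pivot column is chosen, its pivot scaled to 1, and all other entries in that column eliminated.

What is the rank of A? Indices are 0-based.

[1] R0 /= 4  ⇒  (1, 5, 4, 1)
     R1 -= 4·R0  ⇒  (0, 1, 3, 6)
     R2 -= 4·R0  ⇒  (0, 0, 1, 0)
     R3 -= 5·R0  ⇒  (0, 0, 5, 1)
[2] R1 /= 1  ⇒  (0, 1, 3, 6)
     R0 -= 5·R1  ⇒  (1, 0, 3, 6)
[3] R2 /= 1  ⇒  (0, 0, 1, 0)
     R0 -= 3·R2  ⇒  (1, 0, 0, 6)
     R1 -= 3·R2  ⇒  (0, 1, 0, 6)
     R3 -= 5·R2  ⇒  (0, 0, 0, 1)
[4] R3 /= 1  ⇒  (0, 0, 0, 1)
     R0 -= 6·R3  ⇒  (1, 0, 0, 0)
     R1 -= 6·R3  ⇒  (0, 1, 0, 0)

rank = 4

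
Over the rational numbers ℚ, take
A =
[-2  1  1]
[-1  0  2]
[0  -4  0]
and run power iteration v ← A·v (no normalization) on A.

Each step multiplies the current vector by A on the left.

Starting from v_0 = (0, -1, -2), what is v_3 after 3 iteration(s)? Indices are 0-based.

v_3 = (15, 26, -44)

v_0 = (0, -1, -2).
v_1 = A·v_0 = (-3, -4, 4).
v_2 = A·v_1 = (6, 11, 16).
v_3 = A·v_2 = (15, 26, -44).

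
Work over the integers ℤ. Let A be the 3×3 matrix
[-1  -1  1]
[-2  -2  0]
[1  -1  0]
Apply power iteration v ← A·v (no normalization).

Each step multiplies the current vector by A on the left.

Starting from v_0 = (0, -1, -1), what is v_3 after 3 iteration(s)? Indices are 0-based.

v_3 = (3, 10, 3)

v_0 = (0, -1, -1).
v_1 = A·v_0 = (0, 2, 1).
v_2 = A·v_1 = (-1, -4, -2).
v_3 = A·v_2 = (3, 10, 3).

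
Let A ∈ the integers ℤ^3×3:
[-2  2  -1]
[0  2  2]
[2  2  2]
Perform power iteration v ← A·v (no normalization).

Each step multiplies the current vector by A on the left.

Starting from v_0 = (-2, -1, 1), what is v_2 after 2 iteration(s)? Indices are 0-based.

v_0 = (-2, -1, 1).
v_1 = A·v_0 = (1, 0, -4).
v_2 = A·v_1 = (2, -8, -6).

v_2 = (2, -8, -6)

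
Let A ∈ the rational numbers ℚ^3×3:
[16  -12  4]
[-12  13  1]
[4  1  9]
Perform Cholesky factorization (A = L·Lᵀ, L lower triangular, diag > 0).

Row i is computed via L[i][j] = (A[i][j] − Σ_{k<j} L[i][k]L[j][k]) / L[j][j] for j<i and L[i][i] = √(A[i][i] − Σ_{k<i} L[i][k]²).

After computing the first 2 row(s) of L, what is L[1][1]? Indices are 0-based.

Step 1: L[0][0] = √(16) = 4.
  L[1][0] = (-12) / L[0][0] = -3.
Step 2: L[1][1] = √(4) = 2.

L[1][1] = 2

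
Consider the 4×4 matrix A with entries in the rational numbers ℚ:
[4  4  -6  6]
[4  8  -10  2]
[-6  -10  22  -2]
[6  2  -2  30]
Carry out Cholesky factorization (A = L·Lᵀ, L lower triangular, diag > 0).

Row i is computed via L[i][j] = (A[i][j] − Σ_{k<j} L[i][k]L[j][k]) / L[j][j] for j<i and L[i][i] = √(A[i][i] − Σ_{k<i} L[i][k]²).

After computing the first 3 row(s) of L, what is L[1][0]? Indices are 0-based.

L[1][0] = 2

Step 1: L[0][0] = √(4) = 2.
  L[1][0] = (4) / L[0][0] = 2.
Step 2: L[1][1] = √(4) = 2.
  L[2][0] = (-6) / L[0][0] = -3.
  L[2][1] = (-4) / L[1][1] = -2.
Step 3: L[2][2] = √(9) = 3.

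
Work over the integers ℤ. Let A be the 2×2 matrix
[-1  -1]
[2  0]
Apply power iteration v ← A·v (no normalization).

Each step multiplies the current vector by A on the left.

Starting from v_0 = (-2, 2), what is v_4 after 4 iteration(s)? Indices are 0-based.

v_4 = (-4, -8)

v_0 = (-2, 2).
v_1 = A·v_0 = (0, -4).
v_2 = A·v_1 = (4, 0).
v_3 = A·v_2 = (-4, 8).
v_4 = A·v_3 = (-4, -8).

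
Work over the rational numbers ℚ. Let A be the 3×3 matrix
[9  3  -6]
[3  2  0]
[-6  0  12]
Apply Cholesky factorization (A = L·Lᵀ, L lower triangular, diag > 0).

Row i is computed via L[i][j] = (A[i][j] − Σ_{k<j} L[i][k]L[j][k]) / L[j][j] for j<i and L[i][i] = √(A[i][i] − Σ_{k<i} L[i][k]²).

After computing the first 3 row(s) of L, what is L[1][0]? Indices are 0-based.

Step 1: L[0][0] = √(9) = 3.
  L[1][0] = (3) / L[0][0] = 1.
Step 2: L[1][1] = √(1) = 1.
  L[2][0] = (-6) / L[0][0] = -2.
  L[2][1] = (2) / L[1][1] = 2.
Step 3: L[2][2] = √(4) = 2.

L[1][0] = 1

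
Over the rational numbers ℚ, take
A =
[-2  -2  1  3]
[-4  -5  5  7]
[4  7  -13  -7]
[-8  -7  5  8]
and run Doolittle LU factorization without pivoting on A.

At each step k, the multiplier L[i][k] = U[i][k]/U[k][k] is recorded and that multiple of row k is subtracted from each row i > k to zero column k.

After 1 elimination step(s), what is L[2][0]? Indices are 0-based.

[col 0] pivot -2
  R1 -= 2*R0 → (0, -1, 3, 1)  (L[1][0] := 2)
  R2 -= -2*R0 → (0, 3, -11, -1)  (L[2][0] := -2)
  R3 -= 4*R0 → (0, 1, 1, -4)  (L[3][0] := 4)

L[2][0] = -2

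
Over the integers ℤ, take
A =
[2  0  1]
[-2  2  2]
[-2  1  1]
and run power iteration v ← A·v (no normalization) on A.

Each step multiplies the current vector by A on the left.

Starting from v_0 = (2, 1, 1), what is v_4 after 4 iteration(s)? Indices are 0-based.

v_4 = (-34, -228, -118)

v_0 = (2, 1, 1).
v_1 = A·v_0 = (5, 0, -2).
v_2 = A·v_1 = (8, -14, -12).
v_3 = A·v_2 = (4, -68, -42).
v_4 = A·v_3 = (-34, -228, -118).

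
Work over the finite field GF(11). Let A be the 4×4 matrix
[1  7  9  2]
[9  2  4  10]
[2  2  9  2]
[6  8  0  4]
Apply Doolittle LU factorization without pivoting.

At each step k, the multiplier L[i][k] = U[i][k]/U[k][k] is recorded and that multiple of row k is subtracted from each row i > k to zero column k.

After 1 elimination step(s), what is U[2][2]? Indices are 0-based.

U[2][2] = 2

[col 0] pivot 1
  R1 -= 9*R0 → (0, 5, 0, 3)  (L[1][0] := 9)
  R2 -= 2*R0 → (0, 10, 2, 9)  (L[2][0] := 2)
  R3 -= 6*R0 → (0, 10, 1, 3)  (L[3][0] := 6)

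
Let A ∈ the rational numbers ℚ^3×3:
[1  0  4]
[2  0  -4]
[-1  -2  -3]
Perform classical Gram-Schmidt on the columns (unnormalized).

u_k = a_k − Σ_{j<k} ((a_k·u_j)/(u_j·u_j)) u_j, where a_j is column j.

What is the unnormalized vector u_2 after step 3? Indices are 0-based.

Step 1: u_0 = a_0 = (1, 2, -1).
Step 2: u_1 = a_1 − (1/3)·u_0 = (-1/3, -2/3, -5/3).
Step 3: u_2 = a_2 − (-1/6)·u_0 − (19/10)·u_1 = (24/5, -12/5, 0).

u_2 = (24/5, -12/5, 0)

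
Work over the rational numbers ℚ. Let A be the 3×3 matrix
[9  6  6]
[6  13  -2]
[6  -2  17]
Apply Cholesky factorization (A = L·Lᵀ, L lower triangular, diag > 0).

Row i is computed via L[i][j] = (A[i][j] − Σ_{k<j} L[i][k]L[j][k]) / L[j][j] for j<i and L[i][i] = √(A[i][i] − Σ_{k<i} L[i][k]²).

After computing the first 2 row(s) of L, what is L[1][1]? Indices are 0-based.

L[1][1] = 3

Step 1: L[0][0] = √(9) = 3.
  L[1][0] = (6) / L[0][0] = 2.
Step 2: L[1][1] = √(9) = 3.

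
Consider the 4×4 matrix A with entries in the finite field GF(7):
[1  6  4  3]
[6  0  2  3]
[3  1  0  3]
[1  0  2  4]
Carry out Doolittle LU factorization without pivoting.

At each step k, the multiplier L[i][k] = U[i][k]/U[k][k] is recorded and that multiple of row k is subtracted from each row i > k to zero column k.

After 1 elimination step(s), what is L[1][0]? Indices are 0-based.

Step 1: pivot at (0,0) is 1.
  row1 ← row1 − (6)·row0  ⇒  L[1][0]=6, U row1=(0, 6, 6, 6)
  row2 ← row2 − (3)·row0  ⇒  L[2][0]=3, U row2=(0, 4, 2, 1)
  row3 ← row3 − (1)·row0  ⇒  L[3][0]=1, U row3=(0, 1, 5, 1)

L[1][0] = 6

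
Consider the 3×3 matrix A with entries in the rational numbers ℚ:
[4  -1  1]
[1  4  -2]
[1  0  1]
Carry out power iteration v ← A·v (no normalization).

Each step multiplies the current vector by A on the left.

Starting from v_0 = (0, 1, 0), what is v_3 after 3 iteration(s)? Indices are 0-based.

v_3 = (-48, 54, -9)

v_0 = (0, 1, 0).
v_1 = A·v_0 = (-1, 4, 0).
v_2 = A·v_1 = (-8, 15, -1).
v_3 = A·v_2 = (-48, 54, -9).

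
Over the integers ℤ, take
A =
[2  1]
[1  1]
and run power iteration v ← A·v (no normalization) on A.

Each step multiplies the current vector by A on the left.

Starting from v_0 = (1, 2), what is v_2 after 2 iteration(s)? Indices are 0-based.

v_0 = (1, 2).
v_1 = A·v_0 = (4, 3).
v_2 = A·v_1 = (11, 7).

v_2 = (11, 7)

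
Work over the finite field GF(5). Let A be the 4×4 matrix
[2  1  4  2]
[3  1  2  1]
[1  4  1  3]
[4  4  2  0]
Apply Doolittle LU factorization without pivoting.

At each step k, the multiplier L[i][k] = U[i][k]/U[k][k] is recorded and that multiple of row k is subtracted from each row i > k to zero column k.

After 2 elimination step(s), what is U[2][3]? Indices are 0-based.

[col 0] pivot 2
  R1 -= 4*R0 → (0, 2, 1, 3)  (L[1][0] := 4)
  R2 -= 3*R0 → (0, 1, 4, 2)  (L[2][0] := 3)
  R3 -= 2*R0 → (0, 2, 4, 1)  (L[3][0] := 2)
[col 1] pivot 2
  R2 -= 3*R1 → (0, 0, 1, 3)  (L[2][1] := 3)
  R3 -= 1*R1 → (0, 0, 3, 3)  (L[3][1] := 1)

U[2][3] = 3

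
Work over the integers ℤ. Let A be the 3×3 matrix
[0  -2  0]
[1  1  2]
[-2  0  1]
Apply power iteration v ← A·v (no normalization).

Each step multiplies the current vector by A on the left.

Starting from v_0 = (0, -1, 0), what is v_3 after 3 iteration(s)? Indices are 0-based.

v_0 = (0, -1, 0).
v_1 = A·v_0 = (2, -1, 0).
v_2 = A·v_1 = (2, 1, -4).
v_3 = A·v_2 = (-2, -5, -8).

v_3 = (-2, -5, -8)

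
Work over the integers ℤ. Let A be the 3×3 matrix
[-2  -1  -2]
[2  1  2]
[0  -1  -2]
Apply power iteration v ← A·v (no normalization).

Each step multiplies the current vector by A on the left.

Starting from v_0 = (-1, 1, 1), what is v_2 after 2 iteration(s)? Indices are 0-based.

v_2 = (7, -7, 5)

v_0 = (-1, 1, 1).
v_1 = A·v_0 = (-1, 1, -3).
v_2 = A·v_1 = (7, -7, 5).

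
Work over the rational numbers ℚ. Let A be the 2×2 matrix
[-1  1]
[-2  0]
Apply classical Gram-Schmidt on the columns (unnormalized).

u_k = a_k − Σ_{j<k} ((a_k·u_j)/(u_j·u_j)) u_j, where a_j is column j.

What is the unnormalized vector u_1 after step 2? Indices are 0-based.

u_1 = (4/5, -2/5)

Step 1: u_0 = a_0 = (-1, -2).
Step 2: u_1 = a_1 − (-1/5)·u_0 = (4/5, -2/5).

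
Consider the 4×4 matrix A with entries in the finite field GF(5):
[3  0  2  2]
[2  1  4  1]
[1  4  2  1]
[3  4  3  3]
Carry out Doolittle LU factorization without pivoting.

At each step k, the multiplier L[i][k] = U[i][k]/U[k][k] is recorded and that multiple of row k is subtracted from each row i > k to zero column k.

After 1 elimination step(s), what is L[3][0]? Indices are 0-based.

L[3][0] = 1

k=0: U[0][0]=3
  eliminate (1,0): mult=4, new row 1: (0, 1, 1, 3); set L[1][0]=4
  eliminate (2,0): mult=2, new row 2: (0, 4, 3, 2); set L[2][0]=2
  eliminate (3,0): mult=1, new row 3: (0, 4, 1, 1); set L[3][0]=1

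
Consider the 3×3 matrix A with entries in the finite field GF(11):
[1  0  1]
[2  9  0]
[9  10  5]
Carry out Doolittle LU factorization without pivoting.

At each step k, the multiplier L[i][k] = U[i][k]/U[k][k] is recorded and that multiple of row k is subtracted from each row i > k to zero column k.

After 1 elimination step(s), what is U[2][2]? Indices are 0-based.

[col 0] pivot 1
  R1 -= 2*R0 → (0, 9, 9)  (L[1][0] := 2)
  R2 -= 9*R0 → (0, 10, 7)  (L[2][0] := 9)

U[2][2] = 7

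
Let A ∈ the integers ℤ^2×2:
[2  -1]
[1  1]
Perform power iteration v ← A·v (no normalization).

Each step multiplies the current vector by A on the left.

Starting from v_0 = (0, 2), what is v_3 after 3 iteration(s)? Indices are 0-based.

v_0 = (0, 2).
v_1 = A·v_0 = (-2, 2).
v_2 = A·v_1 = (-6, 0).
v_3 = A·v_2 = (-12, -6).

v_3 = (-12, -6)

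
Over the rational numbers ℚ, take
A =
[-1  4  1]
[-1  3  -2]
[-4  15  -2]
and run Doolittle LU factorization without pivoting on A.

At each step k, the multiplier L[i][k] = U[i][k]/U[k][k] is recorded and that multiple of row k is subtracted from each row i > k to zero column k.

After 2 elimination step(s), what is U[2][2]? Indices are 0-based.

U[2][2] = -3

[col 0] pivot -1
  R1 -= 1*R0 → (0, -1, -3)  (L[1][0] := 1)
  R2 -= 4*R0 → (0, -1, -6)  (L[2][0] := 4)
[col 1] pivot -1
  R2 -= 1*R1 → (0, 0, -3)  (L[2][1] := 1)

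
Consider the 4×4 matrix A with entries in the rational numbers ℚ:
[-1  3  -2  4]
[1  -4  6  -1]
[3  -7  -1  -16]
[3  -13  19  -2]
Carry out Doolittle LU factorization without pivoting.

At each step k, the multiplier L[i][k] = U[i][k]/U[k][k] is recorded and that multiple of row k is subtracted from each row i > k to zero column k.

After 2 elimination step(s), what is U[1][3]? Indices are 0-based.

Step 1: pivot at (0,0) is -1.
  row1 ← row1 − (-1)·row0  ⇒  L[1][0]=-1, U row1=(0, -1, 4, 3)
  row2 ← row2 − (-3)·row0  ⇒  L[2][0]=-3, U row2=(0, 2, -7, -4)
  row3 ← row3 − (-3)·row0  ⇒  L[3][0]=-3, U row3=(0, -4, 13, 10)
Step 2: pivot at (1,1) is -1.
  row2 ← row2 − (-2)·row1  ⇒  L[2][1]=-2, U row2=(0, 0, 1, 2)
  row3 ← row3 − (4)·row1  ⇒  L[3][1]=4, U row3=(0, 0, -3, -2)

U[1][3] = 3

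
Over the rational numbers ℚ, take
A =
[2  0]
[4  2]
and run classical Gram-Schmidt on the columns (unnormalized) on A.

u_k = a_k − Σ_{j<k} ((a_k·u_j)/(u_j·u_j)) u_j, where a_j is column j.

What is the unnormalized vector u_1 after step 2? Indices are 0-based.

u_1 = (-4/5, 2/5)

Step 1: u_0 = a_0 = (2, 4).
Step 2: u_1 = a_1 − (2/5)·u_0 = (-4/5, 2/5).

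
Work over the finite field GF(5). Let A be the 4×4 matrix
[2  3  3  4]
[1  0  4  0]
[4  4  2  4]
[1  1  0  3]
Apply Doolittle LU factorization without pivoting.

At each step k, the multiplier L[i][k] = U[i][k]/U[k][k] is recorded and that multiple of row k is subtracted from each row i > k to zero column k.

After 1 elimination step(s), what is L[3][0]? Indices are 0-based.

k=0: U[0][0]=2
  eliminate (1,0): mult=3, new row 1: (0, 1, 0, 3); set L[1][0]=3
  eliminate (2,0): mult=2, new row 2: (0, 3, 1, 1); set L[2][0]=2
  eliminate (3,0): mult=3, new row 3: (0, 2, 1, 1); set L[3][0]=3

L[3][0] = 3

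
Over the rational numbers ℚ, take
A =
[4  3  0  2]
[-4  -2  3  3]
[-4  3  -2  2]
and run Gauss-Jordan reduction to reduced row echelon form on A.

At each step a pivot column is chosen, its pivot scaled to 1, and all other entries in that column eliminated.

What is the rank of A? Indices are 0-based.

rank = 3

pivot(0,0)=4: scale R0 → (1, 3/4, 0, 1/2)
  clear (1,0): R1 −= (-4)R0 → (0, 1, 3, 5)
  clear (2,0): R2 −= (-4)R0 → (0, 6, -2, 4)
pivot(1,1)=1: scale R1 → (0, 1, 3, 5)
  clear (0,1): R0 −= (3/4)R1 → (1, 0, -9/4, -13/4)
  clear (2,1): R2 −= (6)R1 → (0, 0, -20, -26)
pivot(2,2)=-20: scale R2 → (0, 0, 1, 13/10)
  clear (0,2): R0 −= (-9/4)R2 → (1, 0, 0, -13/40)
  clear (1,2): R1 −= (3)R2 → (0, 1, 0, 11/10)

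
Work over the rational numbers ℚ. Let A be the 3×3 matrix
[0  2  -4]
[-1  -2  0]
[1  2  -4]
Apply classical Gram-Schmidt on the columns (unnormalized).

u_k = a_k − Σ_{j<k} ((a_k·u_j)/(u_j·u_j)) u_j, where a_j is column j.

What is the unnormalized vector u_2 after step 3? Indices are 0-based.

u_2 = (0, -2, -2)

Step 1: u_0 = a_0 = (0, -1, 1).
Step 2: u_1 = a_1 − (2)·u_0 = (2, 0, 0).
Step 3: u_2 = a_2 − (-2)·u_0 − (-2)·u_1 = (0, -2, -2).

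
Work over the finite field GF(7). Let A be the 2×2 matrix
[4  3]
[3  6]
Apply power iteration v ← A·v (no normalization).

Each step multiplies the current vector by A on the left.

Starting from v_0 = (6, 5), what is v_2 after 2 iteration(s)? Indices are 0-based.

v_2 = (6, 6)

v_0 = (6, 5).
v_1 = A·v_0 = (4, 6).
v_2 = A·v_1 = (6, 6).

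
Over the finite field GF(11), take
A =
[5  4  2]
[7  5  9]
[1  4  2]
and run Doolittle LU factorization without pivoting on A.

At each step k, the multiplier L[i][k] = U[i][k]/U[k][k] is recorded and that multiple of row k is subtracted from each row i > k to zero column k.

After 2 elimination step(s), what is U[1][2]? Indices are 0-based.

[col 0] pivot 5
  R1 -= 8*R0 → (0, 6, 4)  (L[1][0] := 8)
  R2 -= 9*R0 → (0, 1, 6)  (L[2][0] := 9)
[col 1] pivot 6
  R2 -= 2*R1 → (0, 0, 9)  (L[2][1] := 2)

U[1][2] = 4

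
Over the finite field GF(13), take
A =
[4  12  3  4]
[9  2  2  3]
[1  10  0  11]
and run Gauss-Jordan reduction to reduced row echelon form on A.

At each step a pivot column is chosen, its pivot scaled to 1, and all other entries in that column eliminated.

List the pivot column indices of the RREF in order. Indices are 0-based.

step 1: normalize row 0 (÷4) = (1, 3, 4, 1)
  row 1: subtract 9×row0 = (0, 1, 5, 7)
  row 2: subtract 1×row0 = (0, 7, 9, 10)
step 2: normalize row 1 (÷1) = (0, 1, 5, 7)
  row 0: subtract 3×row1 = (1, 0, 2, 6)
  row 2: subtract 7×row1 = (0, 0, 0, 0)
skip col 2 (zero from row 2)
skip col 3 (zero from row 2)

pivot columns: 0, 1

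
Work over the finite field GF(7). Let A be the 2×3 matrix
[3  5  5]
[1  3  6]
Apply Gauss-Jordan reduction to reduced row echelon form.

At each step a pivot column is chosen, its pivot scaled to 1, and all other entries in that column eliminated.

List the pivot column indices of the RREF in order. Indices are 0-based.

pivot columns: 0, 1

pivot(0,0)=3: scale R0 → (1, 4, 4)
  clear (1,0): R1 −= (1)R0 → (0, 6, 2)
pivot(1,1)=6: scale R1 → (0, 1, 5)
  clear (0,1): R0 −= (4)R1 → (1, 0, 5)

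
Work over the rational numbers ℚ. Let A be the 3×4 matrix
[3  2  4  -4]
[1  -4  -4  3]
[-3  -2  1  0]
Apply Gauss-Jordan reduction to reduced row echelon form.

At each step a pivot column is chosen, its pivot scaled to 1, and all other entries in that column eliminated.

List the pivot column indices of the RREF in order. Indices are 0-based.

pivot columns: 0, 1, 2

pivot(0,0)=3: scale R0 → (1, 2/3, 4/3, -4/3)
  clear (1,0): R1 −= (1)R0 → (0, -14/3, -16/3, 13/3)
  clear (2,0): R2 −= (-3)R0 → (0, 0, 5, -4)
pivot(1,1)=-14/3: scale R1 → (0, 1, 8/7, -13/14)
  clear (0,1): R0 −= (2/3)R1 → (1, 0, 4/7, -5/7)
pivot(2,2)=5: scale R2 → (0, 0, 1, -4/5)
  clear (0,2): R0 −= (4/7)R2 → (1, 0, 0, -9/35)
  clear (1,2): R1 −= (8/7)R2 → (0, 1, 0, -1/70)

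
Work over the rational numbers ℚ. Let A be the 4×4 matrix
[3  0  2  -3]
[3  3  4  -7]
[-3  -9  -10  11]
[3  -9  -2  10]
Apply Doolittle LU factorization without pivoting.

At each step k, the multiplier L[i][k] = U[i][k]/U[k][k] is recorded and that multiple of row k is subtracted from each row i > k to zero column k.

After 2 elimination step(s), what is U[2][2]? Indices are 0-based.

U[2][2] = -2

[col 0] pivot 3
  R1 -= 1*R0 → (0, 3, 2, -4)  (L[1][0] := 1)
  R2 -= -1*R0 → (0, -9, -8, 8)  (L[2][0] := -1)
  R3 -= 1*R0 → (0, -9, -4, 13)  (L[3][0] := 1)
[col 1] pivot 3
  R2 -= -3*R1 → (0, 0, -2, -4)  (L[2][1] := -3)
  R3 -= -3*R1 → (0, 0, 2, 1)  (L[3][1] := -3)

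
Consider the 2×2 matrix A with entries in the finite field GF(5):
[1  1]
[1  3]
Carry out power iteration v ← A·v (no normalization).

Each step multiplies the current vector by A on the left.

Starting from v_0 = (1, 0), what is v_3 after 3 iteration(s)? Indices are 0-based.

v_0 = (1, 0).
v_1 = A·v_0 = (1, 1).
v_2 = A·v_1 = (2, 4).
v_3 = A·v_2 = (1, 4).

v_3 = (1, 4)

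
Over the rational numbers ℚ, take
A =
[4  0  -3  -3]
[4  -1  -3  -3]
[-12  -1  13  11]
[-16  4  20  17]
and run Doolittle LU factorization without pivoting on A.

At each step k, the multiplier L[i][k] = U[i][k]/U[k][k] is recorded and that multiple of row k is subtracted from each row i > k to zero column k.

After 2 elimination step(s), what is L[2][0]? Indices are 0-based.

Step 1: pivot at (0,0) is 4.
  row1 ← row1 − (1)·row0  ⇒  L[1][0]=1, U row1=(0, -1, 0, 0)
  row2 ← row2 − (-3)·row0  ⇒  L[2][0]=-3, U row2=(0, -1, 4, 2)
  row3 ← row3 − (-4)·row0  ⇒  L[3][0]=-4, U row3=(0, 4, 8, 5)
Step 2: pivot at (1,1) is -1.
  row2 ← row2 − (1)·row1  ⇒  L[2][1]=1, U row2=(0, 0, 4, 2)
  row3 ← row3 − (-4)·row1  ⇒  L[3][1]=-4, U row3=(0, 0, 8, 5)

L[2][0] = -3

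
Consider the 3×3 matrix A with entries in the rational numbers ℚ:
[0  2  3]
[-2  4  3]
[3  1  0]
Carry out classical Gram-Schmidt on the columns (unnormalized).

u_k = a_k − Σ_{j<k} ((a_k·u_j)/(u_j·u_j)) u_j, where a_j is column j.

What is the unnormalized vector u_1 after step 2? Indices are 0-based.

Step 1: u_0 = a_0 = (0, -2, 3).
Step 2: u_1 = a_1 − (-5/13)·u_0 = (2, 42/13, 28/13).

u_1 = (2, 42/13, 28/13)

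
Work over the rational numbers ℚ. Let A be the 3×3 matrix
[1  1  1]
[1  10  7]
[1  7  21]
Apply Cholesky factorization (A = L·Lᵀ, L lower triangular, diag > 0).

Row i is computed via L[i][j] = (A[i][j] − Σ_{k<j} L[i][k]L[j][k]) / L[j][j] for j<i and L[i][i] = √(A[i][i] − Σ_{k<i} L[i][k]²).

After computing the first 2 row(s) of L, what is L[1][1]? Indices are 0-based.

L[1][1] = 3

Step 1: L[0][0] = √(1) = 1.
  L[1][0] = (1) / L[0][0] = 1.
Step 2: L[1][1] = √(9) = 3.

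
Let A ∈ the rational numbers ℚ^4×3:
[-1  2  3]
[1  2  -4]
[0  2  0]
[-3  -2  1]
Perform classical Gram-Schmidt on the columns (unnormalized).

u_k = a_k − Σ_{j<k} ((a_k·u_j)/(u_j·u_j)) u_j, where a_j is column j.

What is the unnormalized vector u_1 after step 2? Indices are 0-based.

Step 1: u_0 = a_0 = (-1, 1, 0, -3).
Step 2: u_1 = a_1 − (6/11)·u_0 = (28/11, 16/11, 2, -4/11).

u_1 = (28/11, 16/11, 2, -4/11)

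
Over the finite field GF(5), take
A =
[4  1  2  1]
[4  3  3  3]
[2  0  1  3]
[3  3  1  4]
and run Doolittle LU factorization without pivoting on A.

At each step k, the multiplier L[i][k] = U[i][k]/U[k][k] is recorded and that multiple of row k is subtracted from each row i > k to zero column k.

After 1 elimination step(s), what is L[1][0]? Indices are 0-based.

L[1][0] = 1

[col 0] pivot 4
  R1 -= 1*R0 → (0, 2, 1, 2)  (L[1][0] := 1)
  R2 -= 3*R0 → (0, 2, 0, 0)  (L[2][0] := 3)
  R3 -= 2*R0 → (0, 1, 2, 2)  (L[3][0] := 2)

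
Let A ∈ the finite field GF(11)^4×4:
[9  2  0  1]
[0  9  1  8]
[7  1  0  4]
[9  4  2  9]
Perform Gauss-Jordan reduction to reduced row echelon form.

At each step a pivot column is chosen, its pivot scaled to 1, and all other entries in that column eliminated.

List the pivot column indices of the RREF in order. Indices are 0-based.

step 1: normalize row 0 (÷9) = (1, 10, 0, 5)
  row 2: subtract 7×row0 = (0, 8, 0, 2)
  row 3: subtract 9×row0 = (0, 2, 2, 8)
step 2: normalize row 1 (÷9) = (0, 1, 5, 7)
  row 0: subtract 10×row1 = (1, 0, 5, 1)
  row 2: subtract 8×row1 = (0, 0, 4, 1)
  row 3: subtract 2×row1 = (0, 0, 3, 5)
step 3: normalize row 2 (÷4) = (0, 0, 1, 3)
  row 0: subtract 5×row2 = (1, 0, 0, 8)
  row 1: subtract 5×row2 = (0, 1, 0, 3)
  row 3: subtract 3×row2 = (0, 0, 0, 7)
step 4: normalize row 3 (÷7) = (0, 0, 0, 1)
  row 0: subtract 8×row3 = (1, 0, 0, 0)
  row 1: subtract 3×row3 = (0, 1, 0, 0)
  row 2: subtract 3×row3 = (0, 0, 1, 0)

pivot columns: 0, 1, 2, 3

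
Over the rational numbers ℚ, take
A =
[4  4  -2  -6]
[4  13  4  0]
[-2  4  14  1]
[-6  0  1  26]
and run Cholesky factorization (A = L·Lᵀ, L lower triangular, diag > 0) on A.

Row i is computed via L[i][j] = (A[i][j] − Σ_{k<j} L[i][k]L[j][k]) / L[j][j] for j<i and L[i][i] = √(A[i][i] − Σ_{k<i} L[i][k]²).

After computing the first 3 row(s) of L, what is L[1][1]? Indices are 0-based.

Step 1: L[0][0] = √(4) = 2.
  L[1][0] = (4) / L[0][0] = 2.
Step 2: L[1][1] = √(9) = 3.
  L[2][0] = (-2) / L[0][0] = -1.
  L[2][1] = (6) / L[1][1] = 2.
Step 3: L[2][2] = √(9) = 3.

L[1][1] = 3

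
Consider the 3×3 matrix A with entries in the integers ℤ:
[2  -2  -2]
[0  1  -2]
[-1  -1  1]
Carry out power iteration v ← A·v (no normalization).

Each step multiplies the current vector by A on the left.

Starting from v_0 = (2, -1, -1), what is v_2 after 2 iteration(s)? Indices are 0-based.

v_0 = (2, -1, -1).
v_1 = A·v_0 = (8, 1, -2).
v_2 = A·v_1 = (18, 5, -11).

v_2 = (18, 5, -11)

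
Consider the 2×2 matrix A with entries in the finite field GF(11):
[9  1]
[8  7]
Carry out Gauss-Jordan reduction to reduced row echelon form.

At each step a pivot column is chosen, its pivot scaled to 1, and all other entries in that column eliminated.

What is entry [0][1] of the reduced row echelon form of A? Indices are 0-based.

pivot(0,0)=9: scale R0 → (1, 5)
  clear (1,0): R1 −= (8)R0 → (0, 0)
col 1: no nonzero at/below row 1; advance.

M[0][1] = 5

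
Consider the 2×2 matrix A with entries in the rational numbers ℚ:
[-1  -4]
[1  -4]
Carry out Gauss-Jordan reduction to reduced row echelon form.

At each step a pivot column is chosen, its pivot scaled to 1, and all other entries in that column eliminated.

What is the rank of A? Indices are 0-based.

pivot(0,0)=-1: scale R0 → (1, 4)
  clear (1,0): R1 −= (1)R0 → (0, -8)
pivot(1,1)=-8: scale R1 → (0, 1)
  clear (0,1): R0 −= (4)R1 → (1, 0)

rank = 2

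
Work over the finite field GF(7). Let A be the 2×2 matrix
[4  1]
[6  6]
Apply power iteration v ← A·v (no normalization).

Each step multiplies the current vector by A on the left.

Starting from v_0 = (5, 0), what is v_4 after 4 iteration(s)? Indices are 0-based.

v_4 = (2, 6)

v_0 = (5, 0).
v_1 = A·v_0 = (6, 2).
v_2 = A·v_1 = (5, 6).
v_3 = A·v_2 = (5, 3).
v_4 = A·v_3 = (2, 6).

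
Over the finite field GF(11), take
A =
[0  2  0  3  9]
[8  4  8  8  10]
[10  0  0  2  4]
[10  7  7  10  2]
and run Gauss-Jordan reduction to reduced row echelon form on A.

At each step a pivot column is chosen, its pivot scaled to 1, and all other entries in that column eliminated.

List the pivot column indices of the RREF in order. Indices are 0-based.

step 1: exchange rows 0,1
step 1: normalize row 0 (÷8) = (1, 6, 1, 1, 4)
  row 2: subtract 10×row0 = (0, 6, 1, 3, 8)
  row 3: subtract 10×row0 = (0, 2, 8, 0, 6)
step 2: normalize row 1 (÷2) = (0, 1, 0, 7, 10)
  row 0: subtract 6×row1 = (1, 0, 1, 3, 10)
  row 2: subtract 6×row1 = (0, 0, 1, 5, 3)
  row 3: subtract 2×row1 = (0, 0, 8, 8, 8)
step 3: normalize row 2 (÷1) = (0, 0, 1, 5, 3)
  row 0: subtract 1×row2 = (1, 0, 0, 9, 7)
  row 3: subtract 8×row2 = (0, 0, 0, 1, 6)
step 4: normalize row 3 (÷1) = (0, 0, 0, 1, 6)
  row 0: subtract 9×row3 = (1, 0, 0, 0, 8)
  row 1: subtract 7×row3 = (0, 1, 0, 0, 1)
  row 2: subtract 5×row3 = (0, 0, 1, 0, 6)

pivot columns: 0, 1, 2, 3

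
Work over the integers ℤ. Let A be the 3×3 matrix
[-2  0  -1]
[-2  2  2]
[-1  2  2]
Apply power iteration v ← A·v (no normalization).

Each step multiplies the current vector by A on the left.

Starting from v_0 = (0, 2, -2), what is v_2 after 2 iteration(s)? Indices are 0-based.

v_2 = (-4, -4, -2)

v_0 = (0, 2, -2).
v_1 = A·v_0 = (2, 0, 0).
v_2 = A·v_1 = (-4, -4, -2).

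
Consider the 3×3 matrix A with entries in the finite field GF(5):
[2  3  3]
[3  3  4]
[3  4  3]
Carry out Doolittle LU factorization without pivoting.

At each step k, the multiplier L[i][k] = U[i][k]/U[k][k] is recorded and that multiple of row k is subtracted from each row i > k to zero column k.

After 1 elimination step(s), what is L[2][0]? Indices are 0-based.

Step 1: pivot at (0,0) is 2.
  row1 ← row1 − (4)·row0  ⇒  L[1][0]=4, U row1=(0, 1, 2)
  row2 ← row2 − (4)·row0  ⇒  L[2][0]=4, U row2=(0, 2, 1)

L[2][0] = 4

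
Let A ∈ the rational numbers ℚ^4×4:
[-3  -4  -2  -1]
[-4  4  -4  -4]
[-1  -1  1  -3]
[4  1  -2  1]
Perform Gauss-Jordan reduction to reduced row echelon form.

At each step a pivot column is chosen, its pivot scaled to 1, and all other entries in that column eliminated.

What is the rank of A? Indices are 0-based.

[1] R0 /= -3  ⇒  (1, 4/3, 2/3, 1/3)
     R1 -= -4·R0  ⇒  (0, 28/3, -4/3, -8/3)
     R2 -= -1·R0  ⇒  (0, 1/3, 5/3, -8/3)
     R3 -= 4·R0  ⇒  (0, -13/3, -14/3, -1/3)
[2] R1 /= 28/3  ⇒  (0, 1, -1/7, -2/7)
     R0 -= 4/3·R1  ⇒  (1, 0, 6/7, 5/7)
     R2 -= 1/3·R1  ⇒  (0, 0, 12/7, -18/7)
     R3 -= -13/3·R1  ⇒  (0, 0, -37/7, -11/7)
[3] R2 /= 12/7  ⇒  (0, 0, 1, -3/2)
     R0 -= 6/7·R2  ⇒  (1, 0, 0, 2)
     R1 -= -1/7·R2  ⇒  (0, 1, 0, -1/2)
     R3 -= -37/7·R2  ⇒  (0, 0, 0, -19/2)
[4] R3 /= -19/2  ⇒  (0, 0, 0, 1)
     R0 -= 2·R3  ⇒  (1, 0, 0, 0)
     R1 -= -1/2·R3  ⇒  (0, 1, 0, 0)
     R2 -= -3/2·R3  ⇒  (0, 0, 1, 0)

rank = 4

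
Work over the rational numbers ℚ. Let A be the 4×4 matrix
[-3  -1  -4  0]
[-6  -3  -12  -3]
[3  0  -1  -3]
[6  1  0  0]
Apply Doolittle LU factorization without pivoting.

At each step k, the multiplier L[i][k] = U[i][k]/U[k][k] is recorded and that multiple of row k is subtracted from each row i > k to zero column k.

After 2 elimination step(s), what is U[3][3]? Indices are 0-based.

[col 0] pivot -3
  R1 -= 2*R0 → (0, -1, -4, -3)  (L[1][0] := 2)
  R2 -= -1*R0 → (0, -1, -5, -3)  (L[2][0] := -1)
  R3 -= -2*R0 → (0, -1, -8, 0)  (L[3][0] := -2)
[col 1] pivot -1
  R2 -= 1*R1 → (0, 0, -1, 0)  (L[2][1] := 1)
  R3 -= 1*R1 → (0, 0, -4, 3)  (L[3][1] := 1)

U[3][3] = 3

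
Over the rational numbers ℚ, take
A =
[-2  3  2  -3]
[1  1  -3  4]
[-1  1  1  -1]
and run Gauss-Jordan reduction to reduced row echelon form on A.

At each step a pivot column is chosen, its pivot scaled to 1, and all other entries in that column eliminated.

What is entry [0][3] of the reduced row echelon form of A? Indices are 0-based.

M[0][3] = -5/2

step 1: normalize row 0 (÷-2) = (1, -3/2, -1, 3/2)
  row 1: subtract 1×row0 = (0, 5/2, -2, 5/2)
  row 2: subtract -1×row0 = (0, -1/2, 0, 1/2)
step 2: normalize row 1 (÷5/2) = (0, 1, -4/5, 1)
  row 0: subtract -3/2×row1 = (1, 0, -11/5, 3)
  row 2: subtract -1/2×row1 = (0, 0, -2/5, 1)
step 3: normalize row 2 (÷-2/5) = (0, 0, 1, -5/2)
  row 0: subtract -11/5×row2 = (1, 0, 0, -5/2)
  row 1: subtract -4/5×row2 = (0, 1, 0, -1)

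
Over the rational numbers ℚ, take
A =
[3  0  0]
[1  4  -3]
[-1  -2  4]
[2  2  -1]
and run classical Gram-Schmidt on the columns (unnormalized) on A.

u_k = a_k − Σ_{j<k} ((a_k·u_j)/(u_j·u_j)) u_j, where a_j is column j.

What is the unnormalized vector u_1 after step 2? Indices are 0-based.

Step 1: u_0 = a_0 = (3, 1, -1, 2).
Step 2: u_1 = a_1 − (2/3)·u_0 = (-2, 10/3, -4/3, 2/3).

u_1 = (-2, 10/3, -4/3, 2/3)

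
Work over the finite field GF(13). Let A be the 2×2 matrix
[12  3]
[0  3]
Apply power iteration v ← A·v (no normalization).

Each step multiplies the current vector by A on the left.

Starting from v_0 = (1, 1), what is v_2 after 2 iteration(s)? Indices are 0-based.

v_2 = (7, 9)

v_0 = (1, 1).
v_1 = A·v_0 = (2, 3).
v_2 = A·v_1 = (7, 9).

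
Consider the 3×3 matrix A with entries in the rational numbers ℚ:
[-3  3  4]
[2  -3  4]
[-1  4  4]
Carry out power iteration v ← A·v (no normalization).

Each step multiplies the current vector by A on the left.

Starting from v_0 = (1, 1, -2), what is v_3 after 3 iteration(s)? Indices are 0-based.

v_0 = (1, 1, -2).
v_1 = A·v_0 = (-8, -9, -5).
v_2 = A·v_1 = (-23, -9, -48).
v_3 = A·v_2 = (-150, -211, -205).

v_3 = (-150, -211, -205)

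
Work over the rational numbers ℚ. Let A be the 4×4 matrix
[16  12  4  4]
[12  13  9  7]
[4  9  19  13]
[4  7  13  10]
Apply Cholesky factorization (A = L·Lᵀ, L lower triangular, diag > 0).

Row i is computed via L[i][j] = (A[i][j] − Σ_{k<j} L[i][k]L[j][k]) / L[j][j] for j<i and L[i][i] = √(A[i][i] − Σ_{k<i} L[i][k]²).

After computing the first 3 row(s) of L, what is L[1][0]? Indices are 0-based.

Step 1: L[0][0] = √(16) = 4.
  L[1][0] = (12) / L[0][0] = 3.
Step 2: L[1][1] = √(4) = 2.
  L[2][0] = (4) / L[0][0] = 1.
  L[2][1] = (6) / L[1][1] = 3.
Step 3: L[2][2] = √(9) = 3.

L[1][0] = 3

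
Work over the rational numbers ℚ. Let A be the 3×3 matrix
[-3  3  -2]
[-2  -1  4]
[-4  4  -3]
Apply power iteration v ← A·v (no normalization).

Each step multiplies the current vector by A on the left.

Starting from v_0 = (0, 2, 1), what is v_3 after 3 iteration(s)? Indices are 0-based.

v_3 = (124, -70, 173)

v_0 = (0, 2, 1).
v_1 = A·v_0 = (4, 2, 5).
v_2 = A·v_1 = (-16, 10, -23).
v_3 = A·v_2 = (124, -70, 173).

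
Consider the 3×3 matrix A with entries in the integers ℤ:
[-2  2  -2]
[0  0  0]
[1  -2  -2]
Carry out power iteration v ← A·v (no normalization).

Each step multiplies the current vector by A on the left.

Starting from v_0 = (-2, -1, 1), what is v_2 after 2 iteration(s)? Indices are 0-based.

v_0 = (-2, -1, 1).
v_1 = A·v_0 = (0, 0, -2).
v_2 = A·v_1 = (4, 0, 4).

v_2 = (4, 0, 4)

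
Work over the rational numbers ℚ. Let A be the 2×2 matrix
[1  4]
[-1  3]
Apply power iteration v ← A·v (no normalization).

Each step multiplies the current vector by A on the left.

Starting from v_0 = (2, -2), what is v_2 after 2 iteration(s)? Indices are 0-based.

v_0 = (2, -2).
v_1 = A·v_0 = (-6, -8).
v_2 = A·v_1 = (-38, -18).

v_2 = (-38, -18)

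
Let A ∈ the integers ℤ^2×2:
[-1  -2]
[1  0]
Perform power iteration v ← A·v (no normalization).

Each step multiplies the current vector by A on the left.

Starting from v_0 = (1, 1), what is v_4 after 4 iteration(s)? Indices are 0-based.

v_4 = (-7, 5)

v_0 = (1, 1).
v_1 = A·v_0 = (-3, 1).
v_2 = A·v_1 = (1, -3).
v_3 = A·v_2 = (5, 1).
v_4 = A·v_3 = (-7, 5).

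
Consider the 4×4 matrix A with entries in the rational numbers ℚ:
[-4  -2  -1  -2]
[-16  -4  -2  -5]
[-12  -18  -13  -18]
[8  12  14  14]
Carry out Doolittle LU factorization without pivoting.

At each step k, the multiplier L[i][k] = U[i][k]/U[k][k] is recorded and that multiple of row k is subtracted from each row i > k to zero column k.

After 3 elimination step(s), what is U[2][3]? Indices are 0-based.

U[2][3] = -3

Step 1: pivot at (0,0) is -4.
  row1 ← row1 − (4)·row0  ⇒  L[1][0]=4, U row1=(0, 4, 2, 3)
  row2 ← row2 − (3)·row0  ⇒  L[2][0]=3, U row2=(0, -12, -10, -12)
  row3 ← row3 − (-2)·row0  ⇒  L[3][0]=-2, U row3=(0, 8, 12, 10)
Step 2: pivot at (1,1) is 4.
  row2 ← row2 − (-3)·row1  ⇒  L[2][1]=-3, U row2=(0, 0, -4, -3)
  row3 ← row3 − (2)·row1  ⇒  L[3][1]=2, U row3=(0, 0, 8, 4)
Step 3: pivot at (2,2) is -4.
  row3 ← row3 − (-2)·row2  ⇒  L[3][2]=-2, U row3=(0, 0, 0, -2)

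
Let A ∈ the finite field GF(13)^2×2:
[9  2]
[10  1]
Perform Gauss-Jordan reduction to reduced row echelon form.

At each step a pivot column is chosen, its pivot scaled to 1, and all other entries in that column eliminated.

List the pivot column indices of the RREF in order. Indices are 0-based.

pivot columns: 0, 1

pivot(0,0)=9: scale R0 → (1, 6)
  clear (1,0): R1 −= (10)R0 → (0, 6)
pivot(1,1)=6: scale R1 → (0, 1)
  clear (0,1): R0 −= (6)R1 → (1, 0)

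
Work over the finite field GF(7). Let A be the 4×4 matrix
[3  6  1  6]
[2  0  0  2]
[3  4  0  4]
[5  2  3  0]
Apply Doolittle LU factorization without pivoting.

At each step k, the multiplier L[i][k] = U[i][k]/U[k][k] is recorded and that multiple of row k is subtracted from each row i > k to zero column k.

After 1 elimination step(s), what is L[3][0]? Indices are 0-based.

Step 1: pivot at (0,0) is 3.
  row1 ← row1 − (3)·row0  ⇒  L[1][0]=3, U row1=(0, 3, 4, 5)
  row2 ← row2 − (1)·row0  ⇒  L[2][0]=1, U row2=(0, 5, 6, 5)
  row3 ← row3 − (4)·row0  ⇒  L[3][0]=4, U row3=(0, 6, 6, 4)

L[3][0] = 4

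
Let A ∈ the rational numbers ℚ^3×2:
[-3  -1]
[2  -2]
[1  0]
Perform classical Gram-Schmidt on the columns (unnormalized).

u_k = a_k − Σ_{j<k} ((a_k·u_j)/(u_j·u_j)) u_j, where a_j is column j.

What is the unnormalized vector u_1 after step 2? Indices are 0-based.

Step 1: u_0 = a_0 = (-3, 2, 1).
Step 2: u_1 = a_1 − (-1/14)·u_0 = (-17/14, -13/7, 1/14).

u_1 = (-17/14, -13/7, 1/14)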